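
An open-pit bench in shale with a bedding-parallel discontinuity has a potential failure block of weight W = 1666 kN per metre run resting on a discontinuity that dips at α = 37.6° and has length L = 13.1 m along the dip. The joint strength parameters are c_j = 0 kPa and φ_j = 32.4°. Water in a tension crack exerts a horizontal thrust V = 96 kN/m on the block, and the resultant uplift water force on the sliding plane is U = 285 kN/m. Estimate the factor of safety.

Resolving the block weight along and normal to the plane and applying the Mohr–Coulomb strength on the joint:
N' = W cosα − U − V sinα = 1666·cos37.6° − 285 − 96·sin37.6° = 976.4 kN/m
Driving force T = W sinα + V cosα = 1666·sin37.6° + 96·cos37.6° = 1092.6 kN/m
Resisting force R = c_j·L + N'·tanφ_j = 0·13.1 + 976.4·tan32.4° = 0.0 + 619.6 = 619.6 kN/m
FS = R / T = 619.6 / 1092.6 = 0.567

FS = 0.57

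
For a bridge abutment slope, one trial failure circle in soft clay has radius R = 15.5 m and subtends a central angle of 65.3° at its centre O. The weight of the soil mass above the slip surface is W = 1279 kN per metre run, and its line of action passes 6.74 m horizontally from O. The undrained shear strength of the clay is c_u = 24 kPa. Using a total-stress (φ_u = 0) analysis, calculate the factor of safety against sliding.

Taking moments about the centre O, the resisting moment is provided by the undrained shear strength acting along the arc:
Arc length L_a = R·θ = 15.5·(65.3°·π/180) = 15.5·1.1397 = 17.67 m
M_R = c_u·L_a·R = 24·17.67·15.5 = 6571.5 kN·m/m
M_D = W·d = 1279·6.74 = 8620.5 kN·m/m
FS = M_R / M_D = 6571.5 / 8620.5 = 0.762

FS = 0.76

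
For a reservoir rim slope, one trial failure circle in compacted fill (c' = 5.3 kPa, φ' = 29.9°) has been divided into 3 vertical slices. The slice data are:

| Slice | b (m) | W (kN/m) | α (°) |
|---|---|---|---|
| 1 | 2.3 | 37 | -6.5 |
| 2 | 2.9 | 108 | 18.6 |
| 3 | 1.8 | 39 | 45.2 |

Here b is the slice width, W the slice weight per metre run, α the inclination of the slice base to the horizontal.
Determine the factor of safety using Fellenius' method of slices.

FS = 2.38

Ordinary method of slices: FS = Σ[c'·Δl_i + (W_i cosα_i)·tanφ'] / Σ W_i sinα_i, with Δl_i = b_i / cosα_i.
Slice 1: Δl = 2.3/cos(-6.5°) = 2.315 m; N'_1 = 37·cos(-6.5°) = 36.8; c'Δl = 12.27; W sinα = -4.2
Slice 2: Δl = 2.9/cos18.6° = 3.060 m; N'_2 = 108·cos18.6° = 102.4; c'Δl = 16.22; W sinα = 34.4
Slice 3: Δl = 1.8/cos45.2° = 2.555 m; N'_3 = 39·cos45.2° = 27.5; c'Δl = 13.54; W sinα = 27.7
Σc'Δl = 42.0 kN/m; ΣN' = 166.6 kN/m; ΣW sinα = 57.9 kN/m
Resisting = 42.0 + 166.6·tan29.9° = 42.0 + 95.8 = 137.8 kN/m
FS = 137.8 / 57.9 = 2.379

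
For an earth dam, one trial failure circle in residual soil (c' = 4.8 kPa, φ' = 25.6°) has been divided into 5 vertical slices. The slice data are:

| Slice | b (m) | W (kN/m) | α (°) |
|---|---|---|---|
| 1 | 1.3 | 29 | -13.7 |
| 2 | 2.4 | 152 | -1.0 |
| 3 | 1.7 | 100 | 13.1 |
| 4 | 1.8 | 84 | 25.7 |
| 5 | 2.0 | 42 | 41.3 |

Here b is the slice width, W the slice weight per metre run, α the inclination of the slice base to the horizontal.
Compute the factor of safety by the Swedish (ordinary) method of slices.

Ordinary method of slices: FS = Σ[c'·Δl_i + (W_i cosα_i)·tanφ'] / Σ W_i sinα_i, with Δl_i = b_i / cosα_i.
Slice 1: Δl = 1.3/cos(-13.7°) = 1.338 m; N'_1 = 29·cos(-13.7°) = 28.2; c'Δl = 6.42; W sinα = -6.9
Slice 2: Δl = 2.4/cos(-1.0°) = 2.400 m; N'_2 = 152·cos(-1.0°) = 152.0; c'Δl = 11.52; W sinα = -2.7
Slice 3: Δl = 1.7/cos13.1° = 1.745 m; N'_3 = 100·cos13.1° = 97.4; c'Δl = 8.38; W sinα = 22.7
Slice 4: Δl = 1.8/cos25.7° = 1.998 m; N'_4 = 84·cos25.7° = 75.7; c'Δl = 9.59; W sinα = 36.4
Slice 5: Δl = 2.0/cos41.3° = 2.662 m; N'_5 = 42·cos41.3° = 31.6; c'Δl = 12.78; W sinα = 27.7
Σc'Δl = 48.7 kN/m; ΣN' = 384.8 kN/m; ΣW sinα = 77.3 kN/m
Resisting = 48.7 + 384.8·tan25.6° = 48.7 + 184.4 = 233.1 kN/m
FS = 233.1 / 77.3 = 3.015

FS = 3.02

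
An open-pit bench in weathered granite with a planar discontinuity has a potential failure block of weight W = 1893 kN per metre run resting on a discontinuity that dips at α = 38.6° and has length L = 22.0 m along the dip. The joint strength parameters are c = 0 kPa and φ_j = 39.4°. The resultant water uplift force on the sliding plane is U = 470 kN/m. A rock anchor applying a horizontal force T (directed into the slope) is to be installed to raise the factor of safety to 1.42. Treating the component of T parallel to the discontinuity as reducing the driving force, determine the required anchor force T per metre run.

T = 523 kN/m

Resolving forces along and normal to the sliding plane, with the horizontal anchor force T adding T·sinα to the effective normal force and T·cosα acting up the plane against the driving force:
FS = [cL + (W cosα − U + T sinα) tanφ_j] / [W sinα − T cosα]
Without the anchor: N' = 1009.4 kN/m, driving T_d = 1181.0 kN/m, resisting R = 0·22.0 + 1009.4·tan39.4° = 829.1 kN/m, FS = 0.70.
Setting FS = 1.42 and solving for T:
1.42·(1181.0 − T cos38.6°) = 829.1 + T sin38.6°·tan39.4°
T·(sin38.6°·tan39.4° + 1.42·cos38.6°) = 1.42·1181.0 − 829.1
T·(0.6239·0.8214 + 1.42·0.7815) = 1677.0 − 829.1 = 847.9
T·1.6222 = 847.9
T = 522.7 kN/m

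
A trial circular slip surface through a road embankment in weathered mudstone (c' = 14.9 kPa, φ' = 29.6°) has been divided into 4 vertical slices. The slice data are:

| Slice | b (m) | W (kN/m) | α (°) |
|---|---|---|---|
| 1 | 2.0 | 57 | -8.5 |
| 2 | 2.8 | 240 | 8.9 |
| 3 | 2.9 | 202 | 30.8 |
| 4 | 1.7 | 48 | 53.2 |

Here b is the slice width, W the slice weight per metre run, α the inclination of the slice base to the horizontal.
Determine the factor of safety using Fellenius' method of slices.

Ordinary method of slices: FS = Σ[c'·Δl_i + (W_i cosα_i)·tanφ'] / Σ W_i sinα_i, with Δl_i = b_i / cosα_i.
Slice 1: Δl = 2.0/cos(-8.5°) = 2.022 m; N'_1 = 57·cos(-8.5°) = 56.4; c'Δl = 30.13; W sinα = -8.4
Slice 2: Δl = 2.8/cos8.9° = 2.834 m; N'_2 = 240·cos8.9° = 237.1; c'Δl = 42.23; W sinα = 37.1
Slice 3: Δl = 2.9/cos30.8° = 3.376 m; N'_3 = 202·cos30.8° = 173.5; c'Δl = 50.31; W sinα = 103.4
Slice 4: Δl = 1.7/cos53.2° = 2.838 m; N'_4 = 48·cos53.2° = 28.8; c'Δl = 42.29; W sinα = 38.4
Σc'Δl = 164.9 kN/m; ΣN' = 495.7 kN/m; ΣW sinα = 170.6 kN/m
Resisting = 164.9 + 495.7·tan29.6° = 164.9 + 281.6 = 446.6 kN/m
FS = 446.6 / 170.6 = 2.618

FS = 2.62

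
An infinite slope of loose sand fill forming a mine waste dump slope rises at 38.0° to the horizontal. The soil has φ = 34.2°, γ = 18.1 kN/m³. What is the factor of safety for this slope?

FS = 0.87

For a dry cohesionless infinite slope the factor of safety is FS = tanφ / tanβ.
FS = tan34.2° / tan38.0° = 0.6796 / 0.7813 = 0.870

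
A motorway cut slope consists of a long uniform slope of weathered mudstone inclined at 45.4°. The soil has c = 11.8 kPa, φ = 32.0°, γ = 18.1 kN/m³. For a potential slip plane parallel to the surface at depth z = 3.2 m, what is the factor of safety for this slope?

FS = 1.02

For an infinite slope with a slip plane parallel to the surface (no pore pressure): FS = [c + γz cos²β tanφ] / [γz sinβ cosβ].
γz = 18.1·3.2 = 57.92 kN/m²
Numerator = 11.8 + 57.92·cos²45.4°·tan32.0° = 11.8 + 57.92·0.4930·0.6249 = 29.644 kPa
Denominator = 57.92·sin45.4°·cos45.4° = 57.92·0.7120·0.7022 = 28.957 kPa
FS = 29.644 / 28.957 = 1.024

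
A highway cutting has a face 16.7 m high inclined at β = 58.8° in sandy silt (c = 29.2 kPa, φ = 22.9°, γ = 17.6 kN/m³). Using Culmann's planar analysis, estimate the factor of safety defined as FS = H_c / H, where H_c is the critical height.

FS = 1.65

H_c = (4c/γ) · sinβ cosφ / [1 − cos(β − φ)]
    = (4·29.2/17.6) · sin58.8°·cos22.9° / [1 − cos35.9°]
    = 6.636 · 0.7879 / 0.1900 = 27.53 m
FS = H_c / H = 27.53 / 16.7 = 1.648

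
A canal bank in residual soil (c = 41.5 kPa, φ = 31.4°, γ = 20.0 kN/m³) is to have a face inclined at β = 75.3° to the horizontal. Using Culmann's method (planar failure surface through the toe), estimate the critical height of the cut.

H_c = 24.52 m

Culmann's analysis gives the critical failure plane at α_cr = (β + φ)/2 = (75.3 + 31.4)/2 = 53.3°, and the critical height
H_c = (4c/γ) · sinβ cosφ / [1 − cos(β − φ)]
    = (4·41.5/20.0) · sin75.3°·cos31.4° / [1 − cos(43.9°)]
    = 8.300 · 0.9673·0.8536 / [1 − 0.7206]
    = 8.300 · 0.8256 / 0.2794
    = 24.52 m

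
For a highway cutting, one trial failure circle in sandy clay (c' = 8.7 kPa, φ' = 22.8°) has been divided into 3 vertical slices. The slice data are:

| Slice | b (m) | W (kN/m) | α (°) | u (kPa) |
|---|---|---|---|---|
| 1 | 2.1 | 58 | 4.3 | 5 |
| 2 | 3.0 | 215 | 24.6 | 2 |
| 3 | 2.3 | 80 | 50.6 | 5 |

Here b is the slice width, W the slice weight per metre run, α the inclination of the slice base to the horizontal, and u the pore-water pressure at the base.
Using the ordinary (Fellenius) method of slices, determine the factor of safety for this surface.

FS = 1.23

Ordinary method of slices: FS = Σ[c'·Δl_i + (W_i cosα_i − u_i·Δl_i)·tanφ'] / Σ W_i sinα_i, with Δl_i = b_i / cosα_i.
Slice 1: Δl = 2.1/cos4.3° = 2.106 m; N'_1 = 58·cos4.3° − 5·2.106 = 47.3; c'Δl = 18.32; W sinα = 4.3
Slice 2: Δl = 3.0/cos24.6° = 3.299 m; N'_2 = 215·cos24.6° − 2·3.299 = 188.9; c'Δl = 28.71; W sinα = 89.5
Slice 3: Δl = 2.3/cos50.6° = 3.624 m; N'_3 = 80·cos50.6° − 5·3.624 = 32.7; c'Δl = 31.53; W sinα = 61.8
Σc'Δl = 78.6 kN/m; ΣN' = 268.9 kN/m; ΣW sinα = 155.7 kN/m
Resisting = 78.6 + 268.9·tan22.8° = 78.6 + 113.0 = 191.6 kN/m
FS = 191.6 / 155.7 = 1.231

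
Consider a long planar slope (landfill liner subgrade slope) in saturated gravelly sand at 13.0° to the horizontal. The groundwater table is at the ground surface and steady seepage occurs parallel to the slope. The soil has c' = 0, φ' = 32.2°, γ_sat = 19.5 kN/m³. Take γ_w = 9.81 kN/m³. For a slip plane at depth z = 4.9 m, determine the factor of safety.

FS = 1.36

With seepage parallel to the slope and the water table at the surface, the effective normal stress on the slip plane uses the buoyant unit weight γ' = γ_sat − γ_w while the driving shear stress uses γ_sat:
FS = [c' + γ' z cos²β tanφ'] / [γ_sat z sinβ cosβ]
(For c' = 0 this reduces to FS = (γ'/γ_sat)·tanφ'/tanβ.)
γ' = 19.5 − 9.81 = 9.69 kN/m³
Numerator = 0.0 + 9.69·4.9·cos²13.0°·tan32.2° = 0.0 + 9.69·4.9·0.9494·0.6297 = 28.387 kPa
Denominator = 19.5·4.9·sin13.0°·cos13.0° = 19.5·4.9·0.2250·0.9744 = 20.943 kPa
FS = 28.387 / 20.943 = 1.355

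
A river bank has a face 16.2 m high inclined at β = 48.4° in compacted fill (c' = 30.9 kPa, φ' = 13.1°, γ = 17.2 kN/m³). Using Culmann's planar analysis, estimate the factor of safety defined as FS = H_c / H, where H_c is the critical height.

FS = 1.76

H_c = (4c'/γ) · sinβ cosφ' / [1 − cos(β − φ')]
    = (4·30.9/17.2) · sin48.4°·cos13.1° / [1 − cos35.3°]
    = 7.186 · 0.7283 / 0.1839 = 28.47 m
FS = H_c / H = 28.47 / 16.2 = 1.757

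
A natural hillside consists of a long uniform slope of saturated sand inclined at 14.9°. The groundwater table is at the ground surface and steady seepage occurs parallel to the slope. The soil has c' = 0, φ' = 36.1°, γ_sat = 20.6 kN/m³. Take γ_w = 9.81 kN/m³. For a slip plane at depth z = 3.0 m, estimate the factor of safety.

With seepage parallel to the slope and the water table at the surface, the effective normal stress on the slip plane uses the buoyant unit weight γ' = γ_sat − γ_w while the driving shear stress uses γ_sat:
FS = [c' + γ' z cos²β tanφ'] / [γ_sat z sinβ cosβ]
(For c' = 0 this reduces to FS = (γ'/γ_sat)·tanφ'/tanβ.)
γ' = 20.6 − 9.81 = 10.79 kN/m³
Numerator = 0.0 + 10.79·3.0·cos²14.9°·tan36.1° = 0.0 + 10.79·3.0·0.9339·0.7292 = 22.044 kPa
Denominator = 20.6·3.0·sin14.9°·cos14.9° = 20.6·3.0·0.2571·0.9664 = 15.356 kPa
FS = 22.044 / 15.356 = 1.435

FS = 1.44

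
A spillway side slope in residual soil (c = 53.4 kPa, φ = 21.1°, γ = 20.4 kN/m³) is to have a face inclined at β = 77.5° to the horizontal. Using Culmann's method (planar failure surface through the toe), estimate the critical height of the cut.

Culmann's analysis gives the critical failure plane at α_cr = (β + φ)/2 = (77.5 + 21.1)/2 = 49.3°, and the critical height
H_c = (4c/γ) · sinβ cosφ / [1 − cos(β − φ)]
    = (4·53.4/20.4) · sin77.5°·cos21.1° / [1 − cos(56.4°)]
    = 10.471 · 0.9763·0.9330 / [1 − 0.5534]
    = 10.471 · 0.9108 / 0.4466
    = 21.35 m

H_c = 21.35 m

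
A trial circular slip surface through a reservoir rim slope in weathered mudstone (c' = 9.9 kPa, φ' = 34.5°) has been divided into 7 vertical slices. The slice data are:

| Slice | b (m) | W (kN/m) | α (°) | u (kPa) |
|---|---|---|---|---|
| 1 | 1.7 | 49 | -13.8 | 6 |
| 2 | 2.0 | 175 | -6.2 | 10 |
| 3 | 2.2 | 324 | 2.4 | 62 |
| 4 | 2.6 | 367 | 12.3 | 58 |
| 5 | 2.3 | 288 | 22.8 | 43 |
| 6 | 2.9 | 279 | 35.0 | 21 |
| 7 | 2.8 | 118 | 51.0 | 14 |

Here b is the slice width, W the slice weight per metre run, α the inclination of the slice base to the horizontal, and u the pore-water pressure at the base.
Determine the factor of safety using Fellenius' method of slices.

FS = 1.91

Ordinary method of slices: FS = Σ[c'·Δl_i + (W_i cosα_i − u_i·Δl_i)·tanφ'] / Σ W_i sinα_i, with Δl_i = b_i / cosα_i.
Slice 1: Δl = 1.7/cos(-13.8°) = 1.751 m; N'_1 = 49·cos(-13.8°) − 6·1.751 = 37.1; c'Δl = 17.33; W sinα = -11.7
Slice 2: Δl = 2.0/cos(-6.2°) = 2.012 m; N'_2 = 175·cos(-6.2°) − 10·2.012 = 153.9; c'Δl = 19.92; W sinα = -18.9
Slice 3: Δl = 2.2/cos2.4° = 2.202 m; N'_3 = 324·cos2.4° − 62·2.202 = 187.2; c'Δl = 21.80; W sinα = 13.6
Slice 4: Δl = 2.6/cos12.3° = 2.661 m; N'_4 = 367·cos12.3° − 58·2.661 = 204.2; c'Δl = 26.34; W sinα = 78.2
Slice 5: Δl = 2.3/cos22.8° = 2.495 m; N'_5 = 288·cos22.8° − 43·2.495 = 158.2; c'Δl = 24.70; W sinα = 111.6
Slice 6: Δl = 2.9/cos35.0° = 3.540 m; N'_6 = 279·cos35.0° − 21·3.540 = 154.2; c'Δl = 35.05; W sinα = 160.0
Slice 7: Δl = 2.8/cos51.0° = 4.449 m; N'_7 = 118·cos51.0° − 14·4.449 = 12.0; c'Δl = 44.05; W sinα = 91.7
Σc'Δl = 189.2 kN/m; ΣN' = 906.8 kN/m; ΣW sinα = 424.5 kN/m
Resisting = 189.2 + 906.8·tan34.5° = 189.2 + 623.2 = 812.4 kN/m
FS = 812.4 / 424.5 = 1.914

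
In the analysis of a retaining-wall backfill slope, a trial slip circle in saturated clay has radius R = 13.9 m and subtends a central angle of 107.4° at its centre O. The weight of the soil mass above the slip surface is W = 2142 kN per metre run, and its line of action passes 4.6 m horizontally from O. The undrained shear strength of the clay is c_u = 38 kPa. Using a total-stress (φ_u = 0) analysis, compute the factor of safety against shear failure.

FS = 1.40

Taking moments about the centre O, the resisting moment is provided by the undrained shear strength acting along the arc:
Arc length L_a = R·θ = 13.9·(107.4°·π/180) = 13.9·1.8745 = 26.06 m
M_R = c_u·L_a·R = 38·26.06·13.9 = 13762.4 kN·m/m
M_D = W·d = 2142·4.6 = 9853.2 kN·m/m
FS = M_R / M_D = 13762.4 / 9853.2 = 1.397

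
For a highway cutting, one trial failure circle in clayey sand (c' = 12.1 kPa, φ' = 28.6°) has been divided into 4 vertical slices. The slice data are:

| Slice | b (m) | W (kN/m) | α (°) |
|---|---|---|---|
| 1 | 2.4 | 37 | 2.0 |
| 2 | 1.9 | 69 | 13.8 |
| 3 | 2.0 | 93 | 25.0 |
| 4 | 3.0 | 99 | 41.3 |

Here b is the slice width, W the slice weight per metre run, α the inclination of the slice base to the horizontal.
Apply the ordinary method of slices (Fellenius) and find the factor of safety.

FS = 2.21

Ordinary method of slices: FS = Σ[c'·Δl_i + (W_i cosα_i)·tanφ'] / Σ W_i sinα_i, with Δl_i = b_i / cosα_i.
Slice 1: Δl = 2.4/cos2.0° = 2.401 m; N'_1 = 37·cos2.0° = 37.0; c'Δl = 29.06; W sinα = 1.3
Slice 2: Δl = 1.9/cos13.8° = 1.956 m; N'_2 = 69·cos13.8° = 67.0; c'Δl = 23.67; W sinα = 16.5
Slice 3: Δl = 2.0/cos25.0° = 2.207 m; N'_3 = 93·cos25.0° = 84.3; c'Δl = 26.70; W sinα = 39.3
Slice 4: Δl = 3.0/cos41.3° = 3.993 m; N'_4 = 99·cos41.3° = 74.4; c'Δl = 48.32; W sinα = 65.3
Σc'Δl = 127.8 kN/m; ΣN' = 262.6 kN/m; ΣW sinα = 122.4 kN/m
Resisting = 127.8 + 262.6·tan28.6° = 127.8 + 143.2 = 271.0 kN/m
FS = 271.0 / 122.4 = 2.214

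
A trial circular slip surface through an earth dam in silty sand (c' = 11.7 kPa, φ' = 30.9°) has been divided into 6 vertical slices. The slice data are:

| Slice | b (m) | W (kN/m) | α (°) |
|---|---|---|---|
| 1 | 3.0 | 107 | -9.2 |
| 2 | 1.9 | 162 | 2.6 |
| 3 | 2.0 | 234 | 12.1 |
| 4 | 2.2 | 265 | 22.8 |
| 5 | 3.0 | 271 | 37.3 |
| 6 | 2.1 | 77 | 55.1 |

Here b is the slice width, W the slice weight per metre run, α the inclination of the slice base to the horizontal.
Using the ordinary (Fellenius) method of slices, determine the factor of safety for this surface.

FS = 2.15

Ordinary method of slices: FS = Σ[c'·Δl_i + (W_i cosα_i)·tanφ'] / Σ W_i sinα_i, with Δl_i = b_i / cosα_i.
Slice 1: Δl = 3.0/cos(-9.2°) = 3.039 m; N'_1 = 107·cos(-9.2°) = 105.6; c'Δl = 35.56; W sinα = -17.1
Slice 2: Δl = 1.9/cos2.6° = 1.902 m; N'_2 = 162·cos2.6° = 161.8; c'Δl = 22.25; W sinα = 7.3
Slice 3: Δl = 2.0/cos12.1° = 2.045 m; N'_3 = 234·cos12.1° = 228.8; c'Δl = 23.93; W sinα = 49.1
Slice 4: Δl = 2.2/cos22.8° = 2.386 m; N'_4 = 265·cos22.8° = 244.3; c'Δl = 27.92; W sinα = 102.7
Slice 5: Δl = 3.0/cos37.3° = 3.771 m; N'_5 = 271·cos37.3° = 215.6; c'Δl = 44.12; W sinα = 164.2
Slice 6: Δl = 2.1/cos55.1° = 3.670 m; N'_6 = 77·cos55.1° = 44.1; c'Δl = 42.94; W sinα = 63.2
Σc'Δl = 196.7 kN/m; ΣN' = 1000.2 kN/m; ΣW sinα = 369.4 kN/m
Resisting = 196.7 + 1000.2·tan30.9° = 196.7 + 598.6 = 795.3 kN/m
FS = 795.3 / 369.4 = 2.153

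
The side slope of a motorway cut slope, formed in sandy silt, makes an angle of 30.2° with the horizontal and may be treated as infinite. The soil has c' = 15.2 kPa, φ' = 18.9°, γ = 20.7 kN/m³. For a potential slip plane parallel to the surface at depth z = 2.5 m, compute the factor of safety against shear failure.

For an infinite slope with a slip plane parallel to the surface (no pore pressure): FS = [c' + γz cos²β tanφ'] / [γz sinβ cosβ].
γz = 20.7·2.5 = 51.75 kN/m²
Numerator = 15.2 + 51.75·cos²30.2°·tan18.9° = 15.2 + 51.75·0.7470·0.3424 = 28.435 kPa
Denominator = 51.75·sin30.2°·cos30.2° = 51.75·0.5030·0.8643 = 22.498 kPa
FS = 28.435 / 22.498 = 1.264

FS = 1.26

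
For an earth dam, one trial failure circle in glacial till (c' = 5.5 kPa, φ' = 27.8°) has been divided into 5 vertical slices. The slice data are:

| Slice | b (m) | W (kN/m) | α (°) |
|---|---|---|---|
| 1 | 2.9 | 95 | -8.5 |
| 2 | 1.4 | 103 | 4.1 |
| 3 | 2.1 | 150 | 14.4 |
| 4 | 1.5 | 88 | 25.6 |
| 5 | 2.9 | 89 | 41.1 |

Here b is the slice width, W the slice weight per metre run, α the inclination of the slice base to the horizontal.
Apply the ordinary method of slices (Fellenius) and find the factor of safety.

Ordinary method of slices: FS = Σ[c'·Δl_i + (W_i cosα_i)·tanφ'] / Σ W_i sinα_i, with Δl_i = b_i / cosα_i.
Slice 1: Δl = 2.9/cos(-8.5°) = 2.932 m; N'_1 = 95·cos(-8.5°) = 94.0; c'Δl = 16.13; W sinα = -14.0
Slice 2: Δl = 1.4/cos4.1° = 1.404 m; N'_2 = 103·cos4.1° = 102.7; c'Δl = 7.72; W sinα = 7.4
Slice 3: Δl = 2.1/cos14.4° = 2.168 m; N'_3 = 150·cos14.4° = 145.3; c'Δl = 11.92; W sinα = 37.3
Slice 4: Δl = 1.5/cos25.6° = 1.663 m; N'_4 = 88·cos25.6° = 79.4; c'Δl = 9.15; W sinα = 38.0
Slice 5: Δl = 2.9/cos41.1° = 3.848 m; N'_5 = 89·cos41.1° = 67.1; c'Δl = 21.17; W sinα = 58.5
Σc'Δl = 66.1 kN/m; ΣN' = 488.4 kN/m; ΣW sinα = 127.2 kN/m
Resisting = 66.1 + 488.4·tan27.8° = 66.1 + 257.5 = 323.6 kN/m
FS = 323.6 / 127.2 = 2.545

FS = 2.54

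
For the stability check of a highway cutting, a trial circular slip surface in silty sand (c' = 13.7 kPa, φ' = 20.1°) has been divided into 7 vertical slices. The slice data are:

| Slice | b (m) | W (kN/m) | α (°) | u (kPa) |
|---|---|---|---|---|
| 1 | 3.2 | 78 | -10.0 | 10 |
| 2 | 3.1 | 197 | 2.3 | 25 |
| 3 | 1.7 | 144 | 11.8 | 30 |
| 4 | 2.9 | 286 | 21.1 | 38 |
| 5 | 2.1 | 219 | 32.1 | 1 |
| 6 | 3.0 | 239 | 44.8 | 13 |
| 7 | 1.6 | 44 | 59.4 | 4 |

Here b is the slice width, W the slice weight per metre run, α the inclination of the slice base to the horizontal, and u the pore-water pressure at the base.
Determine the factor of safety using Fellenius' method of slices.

FS = 1.22

Ordinary method of slices: FS = Σ[c'·Δl_i + (W_i cosα_i − u_i·Δl_i)·tanφ'] / Σ W_i sinα_i, with Δl_i = b_i / cosα_i.
Slice 1: Δl = 3.2/cos(-10.0°) = 3.249 m; N'_1 = 78·cos(-10.0°) − 10·3.249 = 44.3; c'Δl = 44.52; W sinα = -13.5
Slice 2: Δl = 3.1/cos2.3° = 3.102 m; N'_2 = 197·cos2.3° − 25·3.102 = 119.3; c'Δl = 42.50; W sinα = 7.9
Slice 3: Δl = 1.7/cos11.8° = 1.737 m; N'_3 = 144·cos11.8° − 30·1.737 = 88.9; c'Δl = 23.79; W sinα = 29.4
Slice 4: Δl = 2.9/cos21.1° = 3.108 m; N'_4 = 286·cos21.1° − 38·3.108 = 148.7; c'Δl = 42.59; W sinα = 103.0
Slice 5: Δl = 2.1/cos32.1° = 2.479 m; N'_5 = 219·cos32.1° − 1·2.479 = 183.0; c'Δl = 33.96; W sinα = 116.4
Slice 6: Δl = 3.0/cos44.8° = 4.228 m; N'_6 = 239·cos44.8° − 13·4.228 = 114.6; c'Δl = 57.92; W sinα = 168.4
Slice 7: Δl = 1.6/cos59.4° = 3.143 m; N'_7 = 44·cos59.4° − 4·3.143 = 9.8; c'Δl = 43.06; W sinα = 37.9
Σc'Δl = 288.3 kN/m; ΣN' = 708.7 kN/m; ΣW sinα = 449.4 kN/m
Resisting = 288.3 + 708.7·tan20.1° = 288.3 + 259.3 = 547.7 kN/m
FS = 547.7 / 449.4 = 1.219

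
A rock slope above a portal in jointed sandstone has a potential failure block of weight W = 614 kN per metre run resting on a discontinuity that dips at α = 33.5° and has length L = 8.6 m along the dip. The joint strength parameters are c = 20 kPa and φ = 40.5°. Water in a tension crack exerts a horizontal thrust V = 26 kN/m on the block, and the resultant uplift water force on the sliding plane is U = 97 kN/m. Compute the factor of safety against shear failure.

Resolving the block weight along and normal to the plane and applying the Mohr–Coulomb strength on the joint:
N' = W cosα − U − V sinα = 614·cos33.5° − 97 − 26·sin33.5° = 400.7 kN/m
Driving force T = W sinα + V cosα = 614·sin33.5° + 26·cos33.5° = 360.6 kN/m
Resisting force R = c·L + N'·tanφ = 20·8.6 + 400.7·tan40.5° = 172.0 + 342.2 = 514.2 kN/m
FS = R / T = 514.2 / 360.6 = 1.426

FS = 1.43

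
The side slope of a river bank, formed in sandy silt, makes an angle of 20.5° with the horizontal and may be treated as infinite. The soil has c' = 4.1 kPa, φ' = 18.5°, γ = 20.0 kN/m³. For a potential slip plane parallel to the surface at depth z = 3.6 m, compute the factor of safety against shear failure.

For an infinite slope with a slip plane parallel to the surface (no pore pressure): FS = [c' + γz cos²β tanφ'] / [γz sinβ cosβ].
γz = 20.0·3.6 = 72.00 kN/m²
Numerator = 4.1 + 72.00·cos²20.5°·tan18.5° = 4.1 + 72.00·0.8774·0.3346 = 25.236 kPa
Denominator = 72.00·sin20.5°·cos20.5° = 72.00·0.3502·0.9367 = 23.618 kPa
FS = 25.236 / 23.618 = 1.069

FS = 1.07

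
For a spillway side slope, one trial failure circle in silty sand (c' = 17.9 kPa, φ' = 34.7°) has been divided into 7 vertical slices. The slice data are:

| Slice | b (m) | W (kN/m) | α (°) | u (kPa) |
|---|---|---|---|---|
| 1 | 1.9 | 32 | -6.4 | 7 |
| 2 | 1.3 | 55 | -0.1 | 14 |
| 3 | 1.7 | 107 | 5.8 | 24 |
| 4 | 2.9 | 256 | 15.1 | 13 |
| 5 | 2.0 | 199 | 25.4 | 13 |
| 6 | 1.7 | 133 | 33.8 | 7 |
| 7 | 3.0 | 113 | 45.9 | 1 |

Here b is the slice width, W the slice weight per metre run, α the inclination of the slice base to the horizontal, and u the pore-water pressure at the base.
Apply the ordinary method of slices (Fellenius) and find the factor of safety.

Ordinary method of slices: FS = Σ[c'·Δl_i + (W_i cosα_i − u_i·Δl_i)·tanφ'] / Σ W_i sinα_i, with Δl_i = b_i / cosα_i.
Slice 1: Δl = 1.9/cos(-6.4°) = 1.912 m; N'_1 = 32·cos(-6.4°) − 7·1.912 = 18.4; c'Δl = 34.22; W sinα = -3.6
Slice 2: Δl = 1.3/cos(-0.1°) = 1.300 m; N'_2 = 55·cos(-0.1°) − 14·1.300 = 36.8; c'Δl = 23.27; W sinα = -0.1
Slice 3: Δl = 1.7/cos5.8° = 1.709 m; N'_3 = 107·cos5.8° − 24·1.709 = 65.4; c'Δl = 30.59; W sinα = 10.8
Slice 4: Δl = 2.9/cos15.1° = 3.004 m; N'_4 = 256·cos15.1° − 13·3.004 = 208.1; c'Δl = 53.77; W sinα = 66.7
Slice 5: Δl = 2.0/cos25.4° = 2.214 m; N'_5 = 199·cos25.4° − 13·2.214 = 151.0; c'Δl = 39.63; W sinα = 85.4
Slice 6: Δl = 1.7/cos33.8° = 2.046 m; N'_6 = 133·cos33.8° − 7·2.046 = 96.2; c'Δl = 36.62; W sinα = 74.0
Slice 7: Δl = 3.0/cos45.9° = 4.311 m; N'_7 = 113·cos45.9° − 1·4.311 = 74.3; c'Δl = 77.16; W sinα = 81.1
Σc'Δl = 295.3 kN/m; ΣN' = 650.3 kN/m; ΣW sinα = 314.3 kN/m
Resisting = 295.3 + 650.3·tan34.7° = 295.3 + 450.3 = 745.5 kN/m
FS = 745.5 / 314.3 = 2.372

FS = 2.37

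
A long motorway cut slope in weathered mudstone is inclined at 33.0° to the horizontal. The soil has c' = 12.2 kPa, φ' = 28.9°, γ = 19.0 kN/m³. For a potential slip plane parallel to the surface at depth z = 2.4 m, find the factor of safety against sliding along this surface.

For an infinite slope with a slip plane parallel to the surface (no pore pressure): FS = [c' + γz cos²β tanφ'] / [γz sinβ cosβ].
γz = 19.0·2.4 = 45.60 kN/m²
Numerator = 12.2 + 45.60·cos²33.0°·tan28.9° = 12.2 + 45.60·0.7034·0.5520 = 29.906 kPa
Denominator = 45.60·sin33.0°·cos33.0° = 45.60·0.5446·0.8387 = 20.829 kPa
FS = 29.906 / 20.829 = 1.436

FS = 1.44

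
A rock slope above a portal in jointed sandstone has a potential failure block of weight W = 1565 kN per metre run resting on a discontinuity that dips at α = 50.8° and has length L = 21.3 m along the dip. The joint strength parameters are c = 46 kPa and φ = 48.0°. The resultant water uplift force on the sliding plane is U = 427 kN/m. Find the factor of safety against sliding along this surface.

FS = 1.32

Resolving the block weight along and normal to the plane and applying the Mohr–Coulomb strength on the joint:
N' = W cosα − U = 1565·cos50.8° − 427 = 562.1 kN/m
Driving force T = W sinα = 1565·sin50.8° = 1212.8 kN/m
Resisting force R = c·L + N'·tanφ = 46·21.3 + 562.1·tan48.0° = 979.8 + 624.3 = 1604.1 kN/m
FS = R / T = 1604.1 / 1212.8 = 1.323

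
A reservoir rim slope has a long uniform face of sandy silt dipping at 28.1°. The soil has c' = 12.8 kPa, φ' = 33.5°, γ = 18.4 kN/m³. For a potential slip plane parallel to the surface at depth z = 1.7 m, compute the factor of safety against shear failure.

FS = 2.22

For an infinite slope with a slip plane parallel to the surface (no pore pressure): FS = [c' + γz cos²β tanφ'] / [γz sinβ cosβ].
γz = 18.4·1.7 = 31.28 kN/m²
Numerator = 12.8 + 31.28·cos²28.1°·tan33.5° = 12.8 + 31.28·0.7781·0.6619 = 28.911 kPa
Denominator = 31.28·sin28.1°·cos28.1° = 31.28·0.4710·0.8821 = 12.997 kPa
FS = 28.911 / 12.997 = 2.224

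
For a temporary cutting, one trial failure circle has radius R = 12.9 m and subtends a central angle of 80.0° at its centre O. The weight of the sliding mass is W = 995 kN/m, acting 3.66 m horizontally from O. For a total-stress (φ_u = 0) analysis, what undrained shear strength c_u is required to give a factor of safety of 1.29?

FS = c_u·L_a·R / (W·d), so c_u = FS·W·d / (L_a·R).
Arc length L_a = R·θ = 12.9·(80.0°·π/180) = 12.9·1.3963 = 18.01 m
c_u = 1.29·995·3.66 / (18.01·12.9) = 4697.8 / 232.35 = 20.22 kPa

c_u = 20.2 kPa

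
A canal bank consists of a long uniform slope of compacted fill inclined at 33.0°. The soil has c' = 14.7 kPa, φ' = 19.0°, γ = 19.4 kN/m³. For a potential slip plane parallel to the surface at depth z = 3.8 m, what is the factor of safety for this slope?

For an infinite slope with a slip plane parallel to the surface (no pore pressure): FS = [c' + γz cos²β tanφ'] / [γz sinβ cosβ].
γz = 19.4·3.8 = 73.72 kN/m²
Numerator = 14.7 + 73.72·cos²33.0°·tan19.0° = 14.7 + 73.72·0.7034·0.3443 = 32.554 kPa
Denominator = 73.72·sin33.0°·cos33.0° = 73.72·0.5446·0.8387 = 33.673 kPa
FS = 32.554 / 33.673 = 0.967

FS = 0.97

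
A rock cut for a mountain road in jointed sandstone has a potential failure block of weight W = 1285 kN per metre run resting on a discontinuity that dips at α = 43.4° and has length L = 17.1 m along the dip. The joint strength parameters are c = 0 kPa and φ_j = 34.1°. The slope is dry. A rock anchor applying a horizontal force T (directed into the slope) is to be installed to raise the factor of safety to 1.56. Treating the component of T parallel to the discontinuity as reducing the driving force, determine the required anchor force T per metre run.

Resolving forces along and normal to the sliding plane, with the horizontal anchor force T adding T·sinα to the effective normal force and T·cosα acting up the plane against the driving force:
FS = [cL + (W cosα + T sinα) tanφ_j] / [W sinα − T cosα]
Without the anchor: N' = 933.6 kN/m, driving T_d = 882.9 kN/m, resisting R = 0·17.1 + 933.6·tan34.1° = 632.1 kN/m, FS = 0.72.
Setting FS = 1.56 and solving for T:
1.56·(882.9 − T cos43.4°) = 632.1 + T sin43.4°·tan34.1°
T·(sin43.4°·tan34.1° + 1.56·cos43.4°) = 1.56·882.9 − 632.1
T·(0.6871·0.6771 + 1.56·0.7266) = 1377.3 − 632.1 = 745.2
T·1.5986 = 745.2
T = 466.1 kN/m

T = 466 kN/m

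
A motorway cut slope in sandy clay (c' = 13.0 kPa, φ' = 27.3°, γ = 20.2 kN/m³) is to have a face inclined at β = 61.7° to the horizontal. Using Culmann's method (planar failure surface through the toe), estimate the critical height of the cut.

H_c = 11.52 m

Culmann's analysis gives the critical failure plane at α_cr = (β + φ')/2 = (61.7 + 27.3)/2 = 44.5°, and the critical height
H_c = (4c'/γ) · sinβ cosφ' / [1 − cos(β − φ')]
    = (4·13.0/20.2) · sin61.7°·cos27.3° / [1 − cos(34.4°)]
    = 2.574 · 0.8805·0.8886 / [1 − 0.8251]
    = 2.574 · 0.7824 / 0.1749
    = 11.52 m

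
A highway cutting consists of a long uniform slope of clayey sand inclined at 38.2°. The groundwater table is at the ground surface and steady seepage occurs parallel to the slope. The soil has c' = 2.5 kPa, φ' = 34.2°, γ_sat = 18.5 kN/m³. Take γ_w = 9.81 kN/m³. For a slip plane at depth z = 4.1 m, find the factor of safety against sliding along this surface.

FS = 0.47

With seepage parallel to the slope and the water table at the surface, the effective normal stress on the slip plane uses the buoyant unit weight γ' = γ_sat − γ_w while the driving shear stress uses γ_sat:
FS = [c' + γ' z cos²β tanφ'] / [γ_sat z sinβ cosβ]
γ' = 18.5 − 9.81 = 8.69 kN/m³
Numerator = 2.5 + 8.69·4.1·cos²38.2°·tan34.2° = 2.5 + 8.69·4.1·0.6176·0.6796 = 17.454 kPa
Denominator = 18.5·4.1·sin38.2°·cos38.2° = 18.5·4.1·0.6184·0.7859 = 36.862 kPa
FS = 17.454 / 36.862 = 0.473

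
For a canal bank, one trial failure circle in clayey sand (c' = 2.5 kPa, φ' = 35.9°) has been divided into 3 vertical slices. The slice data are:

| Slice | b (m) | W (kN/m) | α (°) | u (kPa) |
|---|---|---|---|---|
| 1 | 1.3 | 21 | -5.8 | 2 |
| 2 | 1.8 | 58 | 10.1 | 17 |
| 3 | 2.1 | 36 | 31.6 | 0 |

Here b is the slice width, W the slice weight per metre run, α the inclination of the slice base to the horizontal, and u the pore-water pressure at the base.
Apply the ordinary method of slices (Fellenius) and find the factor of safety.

Ordinary method of slices: FS = Σ[c'·Δl_i + (W_i cosα_i − u_i·Δl_i)·tanφ'] / Σ W_i sinα_i, with Δl_i = b_i / cosα_i.
Slice 1: Δl = 1.3/cos(-5.8°) = 1.307 m; N'_1 = 21·cos(-5.8°) − 2·1.307 = 18.3; c'Δl = 3.27; W sinα = -2.1
Slice 2: Δl = 1.8/cos10.1° = 1.828 m; N'_2 = 58·cos10.1° − 17·1.828 = 26.0; c'Δl = 4.57; W sinα = 10.2
Slice 3: Δl = 2.1/cos31.6° = 2.466 m; N'_3 = 36·cos31.6° − 0·2.466 = 30.7; c'Δl = 6.16; W sinα = 18.9
Σc'Δl = 14.0 kN/m; ΣN' = 75.0 kN/m; ΣW sinα = 26.9 kN/m
Resisting = 14.0 + 75.0·tan35.9° = 14.0 + 54.3 = 68.3 kN/m
FS = 68.3 / 26.9 = 2.537

FS = 2.54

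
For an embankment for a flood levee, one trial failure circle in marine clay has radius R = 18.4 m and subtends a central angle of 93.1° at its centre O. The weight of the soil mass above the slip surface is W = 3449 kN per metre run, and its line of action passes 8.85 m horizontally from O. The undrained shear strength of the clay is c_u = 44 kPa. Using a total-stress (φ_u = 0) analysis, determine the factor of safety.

FS = 0.79

Taking moments about the centre O, the resisting moment is provided by the undrained shear strength acting along the arc:
Arc length L_a = R·θ = 18.4·(93.1°·π/180) = 18.4·1.6249 = 29.90 m
M_R = c_u·L_a·R = 44·29.90·18.4 = 24205.6 kN·m/m
M_D = W·d = 3449·8.85 = 30523.6 kN·m/m
FS = M_R / M_D = 24205.6 / 30523.6 = 0.793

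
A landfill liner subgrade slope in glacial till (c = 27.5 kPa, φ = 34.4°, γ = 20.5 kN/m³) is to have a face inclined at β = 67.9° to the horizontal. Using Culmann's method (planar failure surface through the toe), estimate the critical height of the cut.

Culmann's analysis gives the critical failure plane at α_cr = (β + φ)/2 = (67.9 + 34.4)/2 = 51.2°, and the critical height
H_c = (4c/γ) · sinβ cosφ / [1 − cos(β − φ)]
    = (4·27.5/20.5) · sin67.9°·cos34.4° / [1 − cos(33.5°)]
    = 5.366 · 0.9265·0.8251 / [1 − 0.8339]
    = 5.366 · 0.7645 / 0.1661
    = 24.69 m

H_c = 24.69 m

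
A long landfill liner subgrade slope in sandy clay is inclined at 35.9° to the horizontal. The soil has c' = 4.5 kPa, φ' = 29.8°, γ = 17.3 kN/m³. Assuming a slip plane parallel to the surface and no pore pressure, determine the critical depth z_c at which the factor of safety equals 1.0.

z_c = 2.62 m

Setting FS = 1.00 in FS = [c' + γz cos²β tanφ'] / [γz sinβ cosβ] and solving for z:
z = c' / [γ cosβ (FS·sinβ − cosβ·tanφ')]
  = 4.5 / [17.3·cos35.9°·(1.00·sin35.9° − cos35.9°·tan29.8°)]
  = 4.5 / [17.3·0.8100·(1.00·0.5864 − 0.8100·0.5727)]
  = 4.5 / 1.7161 = 2.622 m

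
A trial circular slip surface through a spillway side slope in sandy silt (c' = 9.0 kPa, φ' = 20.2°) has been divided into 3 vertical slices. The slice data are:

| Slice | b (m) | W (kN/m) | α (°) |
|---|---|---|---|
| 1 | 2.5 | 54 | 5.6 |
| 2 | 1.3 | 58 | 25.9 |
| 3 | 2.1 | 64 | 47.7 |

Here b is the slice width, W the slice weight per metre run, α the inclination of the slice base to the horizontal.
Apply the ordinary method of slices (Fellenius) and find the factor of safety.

Ordinary method of slices: FS = Σ[c'·Δl_i + (W_i cosα_i)·tanφ'] / Σ W_i sinα_i, with Δl_i = b_i / cosα_i.
Slice 1: Δl = 2.5/cos5.6° = 2.512 m; N'_1 = 54·cos5.6° = 53.7; c'Δl = 22.61; W sinα = 5.3
Slice 2: Δl = 1.3/cos25.9° = 1.445 m; N'_2 = 58·cos25.9° = 52.2; c'Δl = 13.01; W sinα = 25.3
Slice 3: Δl = 2.1/cos47.7° = 3.120 m; N'_3 = 64·cos47.7° = 43.1; c'Δl = 28.08; W sinα = 47.3
Σc'Δl = 63.7 kN/m; ΣN' = 149.0 kN/m; ΣW sinα = 77.9 kN/m
Resisting = 63.7 + 149.0·tan20.2° = 63.7 + 54.8 = 118.5 kN/m
FS = 118.5 / 77.9 = 1.521

FS = 1.52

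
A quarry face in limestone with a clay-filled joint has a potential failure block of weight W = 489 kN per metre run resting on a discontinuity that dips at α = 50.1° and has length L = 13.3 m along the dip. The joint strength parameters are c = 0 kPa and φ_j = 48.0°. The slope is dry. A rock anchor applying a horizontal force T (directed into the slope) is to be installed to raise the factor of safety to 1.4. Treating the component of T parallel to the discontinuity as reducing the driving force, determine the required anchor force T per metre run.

T = 101 kN/m

Resolving forces along and normal to the sliding plane, with the horizontal anchor force T adding T·sinα to the effective normal force and T·cosα acting up the plane against the driving force:
FS = [cL + (W cosα + T sinα) tanφ_j] / [W sinα − T cosα]
Without the anchor: N' = 313.7 kN/m, driving T_d = 375.1 kN/m, resisting R = 0·13.3 + 313.7·tan48.0° = 348.4 kN/m, FS = 0.93.
Setting FS = 1.4 and solving for T:
1.4·(375.1 − T cos50.1°) = 348.4 + T sin50.1°·tan48.0°
T·(sin50.1°·tan48.0° + 1.4·cos50.1°) = 1.4·375.1 − 348.4
T·(0.7672·1.1106 + 1.4·0.6414) = 525.2 − 348.4 = 176.8
T·1.7501 = 176.8
T = 101.0 kN/m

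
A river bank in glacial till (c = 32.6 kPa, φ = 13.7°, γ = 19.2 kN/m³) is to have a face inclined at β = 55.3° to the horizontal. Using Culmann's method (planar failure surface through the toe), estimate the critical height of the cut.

H_c = 21.51 m

Culmann's analysis gives the critical failure plane at α_cr = (β + φ)/2 = (55.3 + 13.7)/2 = 34.5°, and the critical height
H_c = (4c/γ) · sinβ cosφ / [1 − cos(β − φ)]
    = (4·32.6/19.2) · sin55.3°·cos13.7° / [1 − cos(41.6°)]
    = 6.792 · 0.8221·0.9715 / [1 − 0.7478]
    = 6.792 · 0.7988 / 0.2522
    = 21.51 m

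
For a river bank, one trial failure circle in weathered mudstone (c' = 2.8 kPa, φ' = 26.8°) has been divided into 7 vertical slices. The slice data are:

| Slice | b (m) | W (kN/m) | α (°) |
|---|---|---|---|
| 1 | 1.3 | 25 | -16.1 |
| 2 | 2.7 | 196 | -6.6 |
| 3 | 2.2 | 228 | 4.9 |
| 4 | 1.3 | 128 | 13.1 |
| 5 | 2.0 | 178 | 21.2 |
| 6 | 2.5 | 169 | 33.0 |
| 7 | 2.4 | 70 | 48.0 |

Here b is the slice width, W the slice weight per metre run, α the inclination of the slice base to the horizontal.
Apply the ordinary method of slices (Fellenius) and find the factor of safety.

FS = 2.26

Ordinary method of slices: FS = Σ[c'·Δl_i + (W_i cosα_i)·tanφ'] / Σ W_i sinα_i, with Δl_i = b_i / cosα_i.
Slice 1: Δl = 1.3/cos(-16.1°) = 1.353 m; N'_1 = 25·cos(-16.1°) = 24.0; c'Δl = 3.79; W sinα = -6.9
Slice 2: Δl = 2.7/cos(-6.6°) = 2.718 m; N'_2 = 196·cos(-6.6°) = 194.7; c'Δl = 7.61; W sinα = -22.5
Slice 3: Δl = 2.2/cos4.9° = 2.208 m; N'_3 = 228·cos4.9° = 227.2; c'Δl = 6.18; W sinα = 19.5
Slice 4: Δl = 1.3/cos13.1° = 1.335 m; N'_4 = 128·cos13.1° = 124.7; c'Δl = 3.74; W sinα = 29.0
Slice 5: Δl = 2.0/cos21.2° = 2.145 m; N'_5 = 178·cos21.2° = 166.0; c'Δl = 6.01; W sinα = 64.4
Slice 6: Δl = 2.5/cos33.0° = 2.981 m; N'_6 = 169·cos33.0° = 141.7; c'Δl = 8.35; W sinα = 92.0
Slice 7: Δl = 2.4/cos48.0° = 3.587 m; N'_7 = 70·cos48.0° = 46.8; c'Δl = 10.04; W sinα = 52.0
Σc'Δl = 45.7 kN/m; ΣN' = 925.1 kN/m; ΣW sinα = 227.5 kN/m
Resisting = 45.7 + 925.1·tan26.8° = 45.7 + 467.3 = 513.0 kN/m
FS = 513.0 / 227.5 = 2.255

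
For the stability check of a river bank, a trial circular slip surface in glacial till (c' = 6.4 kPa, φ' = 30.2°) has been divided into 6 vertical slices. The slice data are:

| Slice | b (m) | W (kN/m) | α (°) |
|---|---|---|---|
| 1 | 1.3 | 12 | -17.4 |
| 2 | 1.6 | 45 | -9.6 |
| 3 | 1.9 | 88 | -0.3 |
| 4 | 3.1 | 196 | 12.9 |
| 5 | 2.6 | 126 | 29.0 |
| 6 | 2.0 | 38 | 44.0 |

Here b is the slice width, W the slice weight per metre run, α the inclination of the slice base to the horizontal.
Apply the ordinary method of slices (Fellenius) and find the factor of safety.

FS = 3.04

Ordinary method of slices: FS = Σ[c'·Δl_i + (W_i cosα_i)·tanφ'] / Σ W_i sinα_i, with Δl_i = b_i / cosα_i.
Slice 1: Δl = 1.3/cos(-17.4°) = 1.362 m; N'_1 = 12·cos(-17.4°) = 11.5; c'Δl = 8.72; W sinα = -3.6
Slice 2: Δl = 1.6/cos(-9.6°) = 1.623 m; N'_2 = 45·cos(-9.6°) = 44.4; c'Δl = 10.39; W sinα = -7.5
Slice 3: Δl = 1.9/cos(-0.3°) = 1.900 m; N'_3 = 88·cos(-0.3°) = 88.0; c'Δl = 12.16; W sinα = -0.5
Slice 4: Δl = 3.1/cos12.9° = 3.180 m; N'_4 = 196·cos12.9° = 191.1; c'Δl = 20.35; W sinα = 43.8
Slice 5: Δl = 2.6/cos29.0° = 2.973 m; N'_5 = 126·cos29.0° = 110.2; c'Δl = 19.03; W sinα = 61.1
Slice 6: Δl = 2.0/cos44.0° = 2.780 m; N'_6 = 38·cos44.0° = 27.3; c'Δl = 17.79; W sinα = 26.4
Σc'Δl = 88.4 kN/m; ΣN' = 472.4 kN/m; ΣW sinα = 119.7 kN/m
Resisting = 88.4 + 472.4·tan30.2° = 88.4 + 274.9 = 363.4 kN/m
FS = 363.4 / 119.7 = 3.036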